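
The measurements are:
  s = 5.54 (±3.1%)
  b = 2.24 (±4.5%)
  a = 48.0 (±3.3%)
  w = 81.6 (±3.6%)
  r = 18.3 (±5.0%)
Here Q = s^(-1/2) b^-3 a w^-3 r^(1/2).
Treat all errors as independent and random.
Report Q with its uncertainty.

Since Q is a product/quotient, work with relative uncertainties:
  (−½·δs/s)² = (-0.5×0.0310)² = 0.000240;  (-3·δb/b)² = (-3×0.0450)² = 0.0182;  (1·δa/a)² = (1×0.0330)² = 0.00109;  (-3·δw/w)² = (-3×0.0360)² = 0.0117;  (½·δr/r)² = (0.5×0.0500)² = 0.000625
δQ/Q = √(0.0318) = 0.178
Q = 1.43e-05, so δQ = 0.178 × 1.43e-05 = 2.55e-06.

(1.43 ± 0.255) × 10^-5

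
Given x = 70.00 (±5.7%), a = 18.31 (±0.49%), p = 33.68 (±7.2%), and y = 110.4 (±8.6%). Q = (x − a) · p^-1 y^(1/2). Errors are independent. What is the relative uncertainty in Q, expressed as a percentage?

Let u = x − a = 51.69. δu = √(δx² + δa²) = √(15.9 + 0.00805) = 3.99, so δu/u = 0.0772.
Q is then a monomial in u, p, y:
δQ/Q = √((δu/u)² + (-1·δp/p)² + (½·δy/y)²) = √(0.00596 + 0.00518 + 0.00185) = 0.114

11.4%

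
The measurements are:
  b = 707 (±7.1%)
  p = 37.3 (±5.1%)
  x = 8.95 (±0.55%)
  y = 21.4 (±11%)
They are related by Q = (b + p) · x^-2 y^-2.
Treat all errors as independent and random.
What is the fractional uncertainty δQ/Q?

0.230

Let u = b + p = 744. δu = √(δb² + δp²) = √(2520 + 3.62) = 50.2, so δu/u = 0.0675.
Q is then a monomial in u, x, y:
δQ/Q = √((δu/u)² + (-2·δx/x)² + (-2·δy/y)²) = √(0.00455 + 0.000121 + 0.0484) = 0.230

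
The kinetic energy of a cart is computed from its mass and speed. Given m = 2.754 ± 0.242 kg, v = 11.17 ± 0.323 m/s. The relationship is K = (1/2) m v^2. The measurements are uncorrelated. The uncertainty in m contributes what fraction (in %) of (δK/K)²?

(δK/K)² = (1·δm/m)² + (2·δv/v)²
  m term: (1×0.0879)² = 0.00772
  v term: (2×0.0289)² = 0.00334
Total = 0.0111. Share from m = 0.00772/0.0111 = 0.698.

69.8%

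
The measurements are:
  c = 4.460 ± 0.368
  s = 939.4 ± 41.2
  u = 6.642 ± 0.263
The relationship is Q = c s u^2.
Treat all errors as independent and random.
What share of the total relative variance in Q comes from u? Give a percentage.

41.8%

(δQ/Q)² = (1·δc/c)² + (1·δs/s)² + (2·δu/u)²
  c term: (1×0.0825)² = 0.00681
  s term: (1×0.0439)² = 0.00192
  u term: (2×0.0396)² = 0.00627
Total = 0.0150. Share from u = 0.00627/0.0150 = 0.418.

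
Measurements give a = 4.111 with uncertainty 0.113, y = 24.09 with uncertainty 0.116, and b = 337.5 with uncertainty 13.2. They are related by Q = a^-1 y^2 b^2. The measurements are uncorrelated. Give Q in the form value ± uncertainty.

Since Q is a product/quotient, work with relative uncertainties:
  (-1·δa/a)² = (-1×0.0275)² = 0.000756;  (2·δy/y)² = (2×0.00482)² = 9.27e-05;  (2·δb/b)² = (2×0.0391)² = 0.00612
δQ/Q = √(0.00697) = 0.0835
Q = 1.608e+07, so δQ = 0.0835 × 1.608e+07 = 1.34e+06.

(1.608 ± 0.134) × 10^7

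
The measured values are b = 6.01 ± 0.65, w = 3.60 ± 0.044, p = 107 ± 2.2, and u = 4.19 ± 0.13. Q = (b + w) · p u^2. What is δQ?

1700

Let h = b + w = 9.61. δh = √(δb² + δw²) = √(0.423 + 0.00194) = 0.651, so δh/h = 0.0678.
Q is then a monomial in h, p, u:
δQ/Q = √((δh/h)² + (1·δp/p)² + (2·δu/u)²) = √(0.00460 + 0.000423 + 0.00385) = 0.0942
Q = 18100, so δQ = 0.0942 × 18100 = 1700.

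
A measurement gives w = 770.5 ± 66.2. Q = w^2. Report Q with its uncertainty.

Q ∝ w^2, so δQ/Q = |2| · δw/w = 2 × 0.0859 = 0.172.
Q = 593700, so δQ = 0.172 × 593700 = 1.02e+05.

(5.937 ± 1.02) × 10^5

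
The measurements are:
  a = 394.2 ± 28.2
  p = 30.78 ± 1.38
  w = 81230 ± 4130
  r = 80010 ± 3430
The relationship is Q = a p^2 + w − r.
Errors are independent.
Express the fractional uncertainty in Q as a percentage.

11.5%

Let h = a·p^2 = 373500. δh/h = √((1·δa/a)² + (2·δp/p)²) = √(0.00512 + 0.00804) = 0.115, so δh = 42800.
Q = h + w − r: δQ = √(δh² + δw² + δr²) = √(1.84e+09 + 1.71e+07 + 1.18e+07) = 43200
Q = 374700, so δQ/Q = 43200/374700 = 0.115.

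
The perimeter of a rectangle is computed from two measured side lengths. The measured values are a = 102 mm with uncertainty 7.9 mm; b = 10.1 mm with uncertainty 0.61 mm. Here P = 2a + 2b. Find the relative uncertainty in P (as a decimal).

P is a linear combination, so absolute uncertainties add in quadrature:
  (2·δa)² = 250;  (2·δb)² = 1.49
δP = √(251) = 15.8 mm
P = 224 mm, so δP/P = 15.8/224 = 0.0707.

0.0707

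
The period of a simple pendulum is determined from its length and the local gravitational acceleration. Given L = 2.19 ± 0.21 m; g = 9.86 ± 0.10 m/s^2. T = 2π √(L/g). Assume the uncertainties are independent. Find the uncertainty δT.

T is a product of powers, so relative uncertainties combine in quadrature:
  (½·δL/L)² = (0.5×0.0959)² = 0.00230;  (−½·δg/g)² = (-0.5×0.0101)² = 2.57e-05
δT/T = √(0.00232) = 0.0482
T = 2.96 s, so δT = 0.0482 × 2.96 = 0.143 s.

0.143 s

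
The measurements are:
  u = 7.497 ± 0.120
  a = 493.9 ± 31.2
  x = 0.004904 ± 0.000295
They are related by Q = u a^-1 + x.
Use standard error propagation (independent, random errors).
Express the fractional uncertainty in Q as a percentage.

5.14%

Let p = u·a^-1 = 0.01518. δp/p = √((1·δu/u)² + (-1·δa/a)²) = √(0.000256 + 0.00399) = 0.0652, so δp = 0.000989.
Q = p + x: δQ = √(δp² + δx²) = √(9.78e-07 + 8.7e-08) = 0.00103
Q = 0.02008, so δQ/Q = 0.00103/0.02008 = 0.0514.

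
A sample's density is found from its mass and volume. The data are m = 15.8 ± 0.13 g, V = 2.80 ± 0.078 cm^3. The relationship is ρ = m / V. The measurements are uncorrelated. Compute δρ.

Relative error in a monomial: (δρ/ρ)² = Σ (nᵢ · δxᵢ/xᵢ)².
  (1·δm/m)² = (1×0.00823)² = 6.77e-05;  (-1·δV/V)² = (-1×0.0279)² = 0.000776
δρ/ρ = √(0.000844) = 0.0290
ρ = 5.64 g/cm^3, so δρ = 0.0290 × 5.64 = 0.164 g/cm^3.

0.164 g/cm^3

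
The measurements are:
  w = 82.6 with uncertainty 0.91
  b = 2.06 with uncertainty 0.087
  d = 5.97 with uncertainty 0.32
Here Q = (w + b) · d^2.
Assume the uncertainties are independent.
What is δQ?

325

Let u = w + b = 84.7. δu = √(δw² + δb²) = √(0.828 + 0.00757) = 0.914, so δu/u = 0.0108.
Q is then a monomial in u, d:
δQ/Q = √((δu/u)² + (2·δd/d)²) = √(0.000117 + 0.0115) = 0.108
Q = 3020, so δQ = 0.108 × 3020 = 325.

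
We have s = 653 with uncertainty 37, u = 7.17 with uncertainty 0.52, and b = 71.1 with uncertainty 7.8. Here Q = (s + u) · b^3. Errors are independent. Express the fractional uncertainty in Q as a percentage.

Let w = s + u = 660. δw = √(δs² + δu²) = √(1370 + 0.270) = 37.0, so δw/w = 0.0561.
Q is then a monomial in w, b:
δQ/Q = √((δw/w)² + (3·δb/b)²) = √(0.00314 + 0.108) = 0.334

33.4%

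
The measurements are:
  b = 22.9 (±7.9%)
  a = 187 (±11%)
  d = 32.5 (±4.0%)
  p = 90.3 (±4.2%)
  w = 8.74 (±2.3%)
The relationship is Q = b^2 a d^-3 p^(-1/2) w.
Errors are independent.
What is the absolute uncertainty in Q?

Since Q is a product/quotient, work with relative uncertainties:
  (2·δb/b)² = (2×0.0790)² = 0.0250;  (1·δa/a)² = (1×0.110)² = 0.0121;  (-3·δd/d)² = (-3×0.0400)² = 0.0144;  (−½·δp/p)² = (-0.5×0.0420)² = 0.000441;  (1·δw/w)² = (1×0.0230)² = 0.000529
δQ/Q = √(0.0524) = 0.229
Q = 2.63, so δQ = 0.229 × 2.63 = 0.602.

0.602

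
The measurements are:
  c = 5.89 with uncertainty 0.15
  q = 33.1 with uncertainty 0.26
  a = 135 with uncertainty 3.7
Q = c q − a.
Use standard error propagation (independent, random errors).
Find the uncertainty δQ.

Let p = c·q = 195. δp/p = √((1·δc/c)² + (1·δq/q)²) = √(0.000649 + 6.17e-05) = 0.0267, so δp = 5.20.
Q = p − a: δQ = √(δp² + δa²) = √(27.0 + 13.7) = 6.38

6.38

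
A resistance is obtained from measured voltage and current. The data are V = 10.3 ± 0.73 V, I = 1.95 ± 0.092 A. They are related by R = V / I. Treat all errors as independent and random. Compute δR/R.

0.0851

Products/powers → add relative errors in quadrature, weighted by exponent:
  (1·δV/V)² = (1×0.0709)² = 0.00502;  (-1·δI/I)² = (-1×0.0472)² = 0.00223
δR/R = √(0.00725) = 0.0851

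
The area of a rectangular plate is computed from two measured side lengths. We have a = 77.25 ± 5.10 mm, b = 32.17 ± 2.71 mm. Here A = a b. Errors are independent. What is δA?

For a monomial A ∝ a, b, fractional errors add in quadrature:
  (1·δa/a)² = (1×0.0660)² = 0.00436;  (1·δb/b)² = (1×0.0842)² = 0.00710
δA/A = √(0.0115) = 0.107
A = 2485 mm^2, so δA = 0.107 × 2485 = 266 mm^2.

266 mm^2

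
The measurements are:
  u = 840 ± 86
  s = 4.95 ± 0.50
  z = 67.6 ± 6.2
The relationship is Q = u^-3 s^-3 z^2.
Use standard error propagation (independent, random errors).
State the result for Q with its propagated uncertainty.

Products/powers → add relative errors in quadrature, weighted by exponent:
  (-3·δu/u)² = (-3×0.102)² = 0.0943;  (-3·δs/s)² = (-3×0.101)² = 0.0918;  (2·δz/z)² = (2×0.0917)² = 0.0336
δQ/Q = √(0.220) = 0.469
Q = 6.36e-08, so δQ = 0.469 × 6.36e-08 = 2.98e-08.

(6.36 ± 2.98) × 10^-8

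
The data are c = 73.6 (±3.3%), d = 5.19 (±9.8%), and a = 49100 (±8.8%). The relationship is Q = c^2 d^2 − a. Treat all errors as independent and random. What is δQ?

30500

Let p = c^2·d^2 = 1.46e+05. δp/p = √((2·δc/c)² + (2·δd/d)²) = √(0.00436 + 0.0384) = 0.207, so δp = 30200.
Q = p − a: δQ = √(δp² + δa²) = √(9.11e+08 + 1.87e+07) = 30500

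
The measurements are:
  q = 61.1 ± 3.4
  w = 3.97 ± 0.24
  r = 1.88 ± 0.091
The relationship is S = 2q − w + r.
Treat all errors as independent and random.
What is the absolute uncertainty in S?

6.80

For a sum/difference, combine absolute errors in quadrature:
  (2·δq)² = 46.2;  (δw)² = 0.0576;  (δr)² = 0.00828
δS = √(46.3) = 6.80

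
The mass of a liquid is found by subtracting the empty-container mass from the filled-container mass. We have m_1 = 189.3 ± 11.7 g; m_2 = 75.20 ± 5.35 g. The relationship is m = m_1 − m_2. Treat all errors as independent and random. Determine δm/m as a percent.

11.3%

For a sum/difference, combine absolute errors in quadrature:
  (δm_1)² = 137;  (δm_2)² = 28.6
δm = √(166) = 12.9 g
m = 114.1 g, so δm/m = 12.9/114.1 = 0.113.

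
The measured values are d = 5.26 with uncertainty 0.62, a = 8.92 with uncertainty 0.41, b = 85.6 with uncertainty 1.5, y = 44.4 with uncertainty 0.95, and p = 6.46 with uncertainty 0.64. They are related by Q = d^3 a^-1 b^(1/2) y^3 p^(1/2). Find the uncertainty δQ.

Products/powers → add relative errors in quadrature, weighted by exponent:
  (3·δd/d)² = (3×0.118)² = 0.125;  (-1·δa/a)² = (-1×0.0460)² = 0.00211;  (½·δb/b)² = (0.5×0.0175)² = 7.68e-05;  (3·δy/y)² = (3×0.0214)² = 0.00412;  (½·δp/p)² = (0.5×0.0991)² = 0.00245
δQ/Q = √(0.134) = 0.366
Q = 3.36e+07, so δQ = 0.366 × 3.36e+07 = 1.23e+07.

1.23e+07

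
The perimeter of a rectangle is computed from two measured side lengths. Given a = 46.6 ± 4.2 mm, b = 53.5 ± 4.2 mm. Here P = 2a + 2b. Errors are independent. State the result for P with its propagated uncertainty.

200 ± 11.9 mm

Sums and differences: (δP)² = Σ (cᵢ δxᵢ)².
  (2·δa)² = 70.6;  (2·δb)² = 70.6
δP = √(141) = 11.9 mm
P = 200 mm.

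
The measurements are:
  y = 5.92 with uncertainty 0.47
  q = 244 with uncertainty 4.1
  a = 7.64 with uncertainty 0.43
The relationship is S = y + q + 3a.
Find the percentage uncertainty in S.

1.58%

For a sum/difference, combine absolute errors in quadrature:
  (δy)² = 0.221;  (δq)² = 16.8;  (3·δa)² = 1.66
δS = √(18.7) = 4.32
S = 273, so δS/S = 4.32/273 = 0.0158.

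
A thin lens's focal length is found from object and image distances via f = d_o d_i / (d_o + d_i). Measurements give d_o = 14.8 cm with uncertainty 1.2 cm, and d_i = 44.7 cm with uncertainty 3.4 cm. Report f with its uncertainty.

∂f/∂d_o = (d_i/(d_o+d_i))² = 0.564;  ∂f/∂d_i = (d_o/(d_o+d_i))² = 0.0619
δf = √((∂f/∂d_o · δd_o)² + (∂f/∂d_i · δd_i)²) = √(0.459 + 0.0443) = 0.709 cm
f = 11.1 cm.

11.1 ± 0.709 cm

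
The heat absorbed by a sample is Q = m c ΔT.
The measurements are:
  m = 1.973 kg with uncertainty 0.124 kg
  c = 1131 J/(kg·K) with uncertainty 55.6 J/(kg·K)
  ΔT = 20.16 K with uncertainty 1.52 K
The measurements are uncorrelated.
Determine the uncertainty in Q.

4940 J

Q is a product of powers, so relative uncertainties combine in quadrature:
  (1·δm/m)² = (1×0.0628)² = 0.00395;  (1·δc/c)² = (1×0.0492)² = 0.00242;  (1·δΔT/ΔT)² = (1×0.0754)² = 0.00568
δQ/Q = √(0.0121) = 0.110
Q = 44990 J, so δQ = 0.110 × 44990 = 4940 J.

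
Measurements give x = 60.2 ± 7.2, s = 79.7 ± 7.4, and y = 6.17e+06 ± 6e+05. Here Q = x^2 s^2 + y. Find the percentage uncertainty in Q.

24.0%

Let p = x^2·s^2 = 2.3e+07. δp/p = √((2·δx/x)² + (2·δs/s)²) = √(0.0572 + 0.0345) = 0.303, so δp = 6.97e+06.
Q = p + y: δQ = √(δp² + δy²) = √(4.86e+13 + 3.6e+11) = 7e+06
Q = 2.92e+07, so δQ/Q = 7e+06/2.92e+07 = 0.240.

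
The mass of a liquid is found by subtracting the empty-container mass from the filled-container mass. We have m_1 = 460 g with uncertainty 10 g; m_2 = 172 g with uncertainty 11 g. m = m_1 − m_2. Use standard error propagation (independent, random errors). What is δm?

14.9 g

Each term contributes (cᵢ δxᵢ)² to (δm)²:
  (δm_1)² = 100;  (δm_2)² = 121
δm = √(221) = 14.9 g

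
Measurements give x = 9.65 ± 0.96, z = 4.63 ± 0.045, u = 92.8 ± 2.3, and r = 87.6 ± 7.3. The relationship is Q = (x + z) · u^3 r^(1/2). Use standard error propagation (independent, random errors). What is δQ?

Let w = x + z = 14.3. δw = √(δx² + δz²) = √(0.922 + 0.00202) = 0.961, so δw/w = 0.0673.
Q is then a monomial in w, u, r:
δQ/Q = √((δw/w)² + (3·δu/u)² + (½·δr/r)²) = √(0.00453 + 0.00553 + 0.00174) = 0.109
Q = 1.07e+08, so δQ = 0.109 × 1.07e+08 = 1.16e+07.

1.16e+07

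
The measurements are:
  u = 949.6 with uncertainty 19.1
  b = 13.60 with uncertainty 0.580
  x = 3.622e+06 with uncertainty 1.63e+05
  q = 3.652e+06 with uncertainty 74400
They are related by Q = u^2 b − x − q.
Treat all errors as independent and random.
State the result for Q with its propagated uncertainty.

(4.990 ± 0.741) × 10^6

Let p = u^2·b = 1.226e+07. δp/p = √((2·δu/u)² + (1·δb/b)²) = √(0.00162 + 0.00182) = 0.0586, so δp = 7.19e+05.
Q = p − x − q: δQ = √(δp² + δx² + δq²) = √(5.17e+11 + 2.66e+10 + 5.54e+09) = 7.41e+05
Q = 4.99e+06.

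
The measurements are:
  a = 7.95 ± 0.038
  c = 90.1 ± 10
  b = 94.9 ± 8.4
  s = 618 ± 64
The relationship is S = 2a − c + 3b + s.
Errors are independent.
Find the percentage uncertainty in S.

Sums and differences: (δS)² = Σ (cᵢ δxᵢ)².
  (2·δa)² = 0.00578;  (δc)² = 100;  (3·δb)² = 635;  (δs)² = 4100
δS = √(4830) = 69.5
S = 828, so δS/S = 69.5/828 = 0.0839.

8.39%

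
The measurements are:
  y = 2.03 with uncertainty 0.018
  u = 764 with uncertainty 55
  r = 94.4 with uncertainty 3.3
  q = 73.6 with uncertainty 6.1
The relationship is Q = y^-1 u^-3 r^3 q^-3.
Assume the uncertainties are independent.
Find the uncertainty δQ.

8.06e-10

Q is a product of powers, so relative uncertainties combine in quadrature:
  (-1·δy/y)² = (-1×0.00887)² = 7.86e-05;  (-3·δu/u)² = (-3×0.0720)² = 0.0466;  (3·δr/r)² = (3×0.0350)² = 0.0110;  (-3·δq/q)² = (-3×0.0829)² = 0.0618
δQ/Q = √(0.120) = 0.346
Q = 2.33e-09, so δQ = 0.346 × 2.33e-09 = 8.06e-10.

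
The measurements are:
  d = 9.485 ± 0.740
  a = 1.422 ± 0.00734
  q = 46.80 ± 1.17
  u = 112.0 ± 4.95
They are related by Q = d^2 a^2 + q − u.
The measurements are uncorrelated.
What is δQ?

28.9

Let p = d^2·a^2 = 181.9. δp/p = √((2·δd/d)² + (2·δa/a)²) = √(0.0243 + 0.000107) = 0.156, so δp = 28.4.
Q = p + q − u: δQ = √(δp² + δq² + δu²) = √(809 + 1.37 + 24.5) = 28.9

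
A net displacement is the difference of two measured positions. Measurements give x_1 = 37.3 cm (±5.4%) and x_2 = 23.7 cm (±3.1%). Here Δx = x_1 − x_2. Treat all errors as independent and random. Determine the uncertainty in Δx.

2.14 cm

Sums and differences: (δΔx)² = Σ (cᵢ δxᵢ)².
  (δx_1)² = 4.06;  (δx_2)² = 0.540
δΔx = √(4.60) = 2.14 cm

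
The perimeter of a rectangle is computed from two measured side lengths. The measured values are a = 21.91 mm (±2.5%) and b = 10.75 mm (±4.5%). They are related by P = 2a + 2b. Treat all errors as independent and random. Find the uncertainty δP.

Absolute uncertainties add in quadrature for a linear combination:
  (2·δa)² = 1.20;  (2·δb)² = 0.936
δP = √(2.14) = 1.46 mm

1.46 mm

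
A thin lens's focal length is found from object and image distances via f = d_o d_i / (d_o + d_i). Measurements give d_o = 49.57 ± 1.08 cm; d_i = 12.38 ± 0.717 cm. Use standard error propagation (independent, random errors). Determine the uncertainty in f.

0.461 cm

∂f/∂d_o = (d_i/(d_o+d_i))² = 0.0399;  ∂f/∂d_i = (d_o/(d_o+d_i))² = 0.640
δf = √((∂f/∂d_o · δd_o)² + (∂f/∂d_i · δd_i)²) = √(0.00186 + 0.211) = 0.461 cm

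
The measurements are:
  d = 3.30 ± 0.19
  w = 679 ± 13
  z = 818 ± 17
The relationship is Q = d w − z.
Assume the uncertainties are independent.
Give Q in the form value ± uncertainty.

1420 ± 137

Let p = d·w = 2240. δp/p = √((1·δd/d)² + (1·δw/w)²) = √(0.00331 + 0.000367) = 0.0607, so δp = 136.
Q = p − z: δQ = √(δp² + δz²) = √(18500 + 289) = 137
Q = 1420.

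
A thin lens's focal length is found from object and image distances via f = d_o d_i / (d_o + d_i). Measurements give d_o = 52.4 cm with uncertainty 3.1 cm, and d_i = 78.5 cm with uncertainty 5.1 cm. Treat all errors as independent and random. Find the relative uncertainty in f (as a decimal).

∂f/∂d_o = (d_i/(d_o+d_i))² = 0.360;  ∂f/∂d_i = (d_o/(d_o+d_i))² = 0.160
δf = √((∂f/∂d_o · δd_o)² + (∂f/∂d_i · δd_i)²) = √(1.24 + 0.668) = 1.38 cm
f = 31.4 cm, so δf/f = 1.38/31.4 = 0.0440.

0.0440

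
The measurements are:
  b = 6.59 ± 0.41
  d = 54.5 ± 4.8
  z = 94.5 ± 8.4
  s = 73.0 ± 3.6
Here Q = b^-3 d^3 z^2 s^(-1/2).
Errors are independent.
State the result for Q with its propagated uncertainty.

Products/powers → add relative errors in quadrature, weighted by exponent:
  (-3·δb/b)² = (-3×0.0622)² = 0.0348;  (3·δd/d)² = (3×0.0881)² = 0.0698;  (2·δz/z)² = (2×0.0889)² = 0.0316;  (−½·δs/s)² = (-0.5×0.0493)² = 0.000608
δQ/Q = √(0.137) = 0.370
Q = 5.91e+05, so δQ = 0.370 × 5.91e+05 = 2.19e+05.

(5.91 ± 2.19) × 10^5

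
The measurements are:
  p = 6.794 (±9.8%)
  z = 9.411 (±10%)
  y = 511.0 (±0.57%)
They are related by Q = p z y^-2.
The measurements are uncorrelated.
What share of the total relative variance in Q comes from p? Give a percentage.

48.7%

(δQ/Q)² = (1·δp/p)² + (1·δz/z)² + (-2·δy/y)²
  p term: (1×0.0980)² = 0.00960
  z term: (1×0.100)² = 0.0100
  y term: (-2×0.00570)² = 0.000130
Total = 0.0197. Share from p = 0.00960/0.0197 = 0.487.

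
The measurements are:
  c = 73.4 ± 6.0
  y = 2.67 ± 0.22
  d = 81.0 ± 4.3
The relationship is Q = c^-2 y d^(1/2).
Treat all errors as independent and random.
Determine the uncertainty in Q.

0.000825

Products/powers → add relative errors in quadrature, weighted by exponent:
  (-2·δc/c)² = (-2×0.0817)² = 0.0267;  (1·δy/y)² = (1×0.0824)² = 0.00679;  (½·δd/d)² = (0.5×0.0531)² = 0.000705
δQ/Q = √(0.0342) = 0.185
Q = 0.00446, so δQ = 0.185 × 0.00446 = 0.000825.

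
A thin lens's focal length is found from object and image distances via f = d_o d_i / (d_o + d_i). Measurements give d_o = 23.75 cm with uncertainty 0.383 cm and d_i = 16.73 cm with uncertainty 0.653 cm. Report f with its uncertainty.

∂f/∂d_o = (d_i/(d_o+d_i))² = 0.171;  ∂f/∂d_i = (d_o/(d_o+d_i))² = 0.344
δf = √((∂f/∂d_o · δd_o)² + (∂f/∂d_i · δd_i)²) = √(0.00428 + 0.0505) = 0.234 cm
f = 9.816 cm.

9.816 ± 0.234 cm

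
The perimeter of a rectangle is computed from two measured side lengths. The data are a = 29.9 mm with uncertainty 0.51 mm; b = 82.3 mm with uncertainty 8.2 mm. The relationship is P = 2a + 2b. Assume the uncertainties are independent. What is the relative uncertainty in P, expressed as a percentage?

Absolute uncertainties add in quadrature for a linear combination:
  (2·δa)² = 1.04;  (2·δb)² = 269
δP = √(270) = 16.4 mm
P = 224 mm, so δP/P = 16.4/224 = 0.0732.

7.32%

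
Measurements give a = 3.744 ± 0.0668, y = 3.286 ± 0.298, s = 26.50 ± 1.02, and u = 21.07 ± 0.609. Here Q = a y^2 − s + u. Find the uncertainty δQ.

Let p = a·y^2 = 40.43. δp/p = √((1·δa/a)² + (2·δy/y)²) = √(0.000318 + 0.0329) = 0.182, so δp = 7.37.
Q = p − s + u: δQ = √(δp² + δs² + δu²) = √(54.3 + 1.04 + 0.371) = 7.46

7.46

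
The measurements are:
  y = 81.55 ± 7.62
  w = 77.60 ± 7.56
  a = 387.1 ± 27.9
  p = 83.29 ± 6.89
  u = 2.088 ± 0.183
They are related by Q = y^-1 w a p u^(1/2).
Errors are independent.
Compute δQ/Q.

0.179

Q is a product of powers, so relative uncertainties combine in quadrature:
  (-1·δy/y)² = (-1×0.0934)² = 0.00873;  (1·δw/w)² = (1×0.0974)² = 0.00949;  (1·δa/a)² = (1×0.0721)² = 0.00519;  (1·δp/p)² = (1×0.0827)² = 0.00684;  (½·δu/u)² = (0.5×0.0876)² = 0.00192
δQ/Q = √(0.0322) = 0.179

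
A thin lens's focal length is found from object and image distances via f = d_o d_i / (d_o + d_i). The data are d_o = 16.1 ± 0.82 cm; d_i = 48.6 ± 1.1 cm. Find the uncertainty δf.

∂f/∂d_o = (d_i/(d_o+d_i))² = 0.564;  ∂f/∂d_i = (d_o/(d_o+d_i))² = 0.0619
δf = √((∂f/∂d_o · δd_o)² + (∂f/∂d_i · δd_i)²) = √(0.214 + 0.00464) = 0.468 cm

0.468 cm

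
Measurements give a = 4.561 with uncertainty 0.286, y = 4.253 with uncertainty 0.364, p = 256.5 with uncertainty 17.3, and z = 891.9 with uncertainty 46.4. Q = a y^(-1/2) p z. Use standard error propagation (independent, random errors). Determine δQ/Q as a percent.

11.4%

Q is a product of powers, so relative uncertainties combine in quadrature:
  (1·δa/a)² = (1×0.0627)² = 0.00393;  (−½·δy/y)² = (-0.5×0.0856)² = 0.00183;  (1·δp/p)² = (1×0.0674)² = 0.00455;  (1·δz/z)² = (1×0.0520)² = 0.00271
δQ/Q = √(0.0130) = 0.114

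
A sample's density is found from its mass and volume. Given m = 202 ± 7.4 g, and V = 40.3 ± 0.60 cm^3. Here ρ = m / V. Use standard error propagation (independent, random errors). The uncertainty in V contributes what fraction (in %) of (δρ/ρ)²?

14.2%

(δρ/ρ)² = (1·δm/m)² + (-1·δV/V)²
  m term: (1×0.0366)² = 0.00134
  V term: (-1×0.0149)² = 0.000222
Total = 0.00156. Share from V = 0.000222/0.00156 = 0.142.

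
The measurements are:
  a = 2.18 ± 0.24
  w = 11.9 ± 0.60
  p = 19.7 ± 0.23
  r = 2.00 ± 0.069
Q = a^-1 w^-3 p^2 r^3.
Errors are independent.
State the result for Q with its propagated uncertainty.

0.845 ± 0.182

For a monomial Q ∝ a^-1, w^-3, p^2, r^3, fractional errors add in quadrature:
  (-1·δa/a)² = (-1×0.110)² = 0.0121;  (-3·δw/w)² = (-3×0.0504)² = 0.0229;  (2·δp/p)² = (2×0.0117)² = 0.000545;  (3·δr/r)² = (3×0.0345)² = 0.0107
δQ/Q = √(0.0463) = 0.215
Q = 0.845, so δQ = 0.215 × 0.845 = 0.182.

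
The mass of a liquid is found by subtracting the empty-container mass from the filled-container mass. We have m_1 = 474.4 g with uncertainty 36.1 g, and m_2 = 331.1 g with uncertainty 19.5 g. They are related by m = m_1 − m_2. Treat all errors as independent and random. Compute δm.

41.0 g

Sums and differences: (δm)² = Σ (cᵢ δxᵢ)².
  (δm_1)² = 1300;  (δm_2)² = 380
δm = √(1680) = 41.0 g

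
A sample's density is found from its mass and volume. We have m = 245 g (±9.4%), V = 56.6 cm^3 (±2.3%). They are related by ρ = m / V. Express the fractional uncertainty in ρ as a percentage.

ρ is a product of powers, so relative uncertainties combine in quadrature:
  (1·δm/m)² = (1×0.0940)² = 0.00884;  (-1·δV/V)² = (-1×0.0230)² = 0.000529
δρ/ρ = √(0.00937) = 0.0968

9.68%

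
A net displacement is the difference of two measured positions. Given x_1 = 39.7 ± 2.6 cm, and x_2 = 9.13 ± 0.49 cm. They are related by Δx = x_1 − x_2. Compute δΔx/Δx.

0.0865

Absolute uncertainties add in quadrature for a linear combination:
  (δx_1)² = 6.76;  (δx_2)² = 0.240
δΔx = √(7.00) = 2.65 cm
Δx = 30.6 cm, so δΔx/Δx = 2.65/30.6 = 0.0865.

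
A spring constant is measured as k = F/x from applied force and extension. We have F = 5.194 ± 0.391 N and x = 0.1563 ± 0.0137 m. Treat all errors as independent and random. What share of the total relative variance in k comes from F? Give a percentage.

(δk/k)² = (1·δF/F)² + (-1·δx/x)²
  F term: (1×0.0753)² = 0.00567
  x term: (-1×0.0877)² = 0.00768
Total = 0.0133. Share from F = 0.00567/0.0133 = 0.424.

42.4%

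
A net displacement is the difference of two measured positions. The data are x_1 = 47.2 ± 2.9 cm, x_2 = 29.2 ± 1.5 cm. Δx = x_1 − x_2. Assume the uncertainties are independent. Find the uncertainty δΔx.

For a sum/difference, combine absolute errors in quadrature:
  (δx_1)² = 8.41;  (δx_2)² = 2.25
δΔx = √(10.7) = 3.26 cm

3.26 cm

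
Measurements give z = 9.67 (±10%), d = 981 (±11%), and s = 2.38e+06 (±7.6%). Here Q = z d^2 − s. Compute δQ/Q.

0.326

Let p = z·d^2 = 9.31e+06. δp/p = √((1·δz/z)² + (2·δd/d)²) = √(0.0100 + 0.0484) = 0.242, so δp = 2.25e+06.
Q = p − s: δQ = √(δp² + δs²) = √(5.06e+12 + 3.27e+10) = 2.26e+06
Q = 6.93e+06, so δQ/Q = 2.26e+06/6.93e+06 = 0.326.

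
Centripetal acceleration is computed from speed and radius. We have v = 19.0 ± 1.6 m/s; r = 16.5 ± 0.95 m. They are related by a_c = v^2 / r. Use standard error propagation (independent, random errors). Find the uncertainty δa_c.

Since a_c is a product/quotient, work with relative uncertainties:
  (2·δv/v)² = (2×0.0842)² = 0.0284;  (-1·δr/r)² = (-1×0.0576)² = 0.00331
δa_c/a_c = √(0.0317) = 0.178
a_c = 21.9 m/s^2, so δa_c = 0.178 × 21.9 = 3.89 m/s^2.

3.89 m/s^2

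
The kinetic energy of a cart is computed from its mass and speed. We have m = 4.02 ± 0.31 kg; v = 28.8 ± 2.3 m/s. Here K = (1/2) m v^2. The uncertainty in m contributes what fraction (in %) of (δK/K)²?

18.9%

(δK/K)² = (1·δm/m)² + (2·δv/v)²
  m term: (1×0.0771)² = 0.00595
  v term: (2×0.0799)² = 0.0255
Total = 0.0315. Share from m = 0.00595/0.0315 = 0.189.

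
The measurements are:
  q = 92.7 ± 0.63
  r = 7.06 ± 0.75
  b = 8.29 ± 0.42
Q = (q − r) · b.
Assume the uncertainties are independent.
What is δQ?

Let u = q − r = 85.6. δu = √(δq² + δr²) = √(0.397 + 0.562) = 0.979, so δu/u = 0.0114.
Q is then a monomial in u, b:
δQ/Q = √((δu/u)² + (1·δb/b)²) = √(0.000131 + 0.00257) = 0.0519
Q = 710, so δQ = 0.0519 × 710 = 36.9.

36.9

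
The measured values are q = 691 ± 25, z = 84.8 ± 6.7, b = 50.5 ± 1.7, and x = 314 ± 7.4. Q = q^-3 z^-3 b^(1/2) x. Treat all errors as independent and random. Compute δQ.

2.91e-12

Each factor contributes (exponent × relative error)² to (δQ/Q)²:
  (-3·δq/q)² = (-3×0.0362)² = 0.0118;  (-3·δz/z)² = (-3×0.0790)² = 0.0562;  (½·δb/b)² = (0.5×0.0337)² = 0.000283;  (1·δx/x)² = (1×0.0236)² = 0.000555
δQ/Q = √(0.0688) = 0.262
Q = 1.11e-11, so δQ = 0.262 × 1.11e-11 = 2.91e-12.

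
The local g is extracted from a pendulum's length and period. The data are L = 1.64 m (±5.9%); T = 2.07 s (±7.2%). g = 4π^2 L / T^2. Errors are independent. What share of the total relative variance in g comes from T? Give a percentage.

(δg/g)² = (1·δL/L)² + (-2·δT/T)²
  L term: (1×0.0590)² = 0.00348
  T term: (-2×0.0720)² = 0.0207
Total = 0.0242. Share from T = 0.0207/0.0242 = 0.856.

85.6%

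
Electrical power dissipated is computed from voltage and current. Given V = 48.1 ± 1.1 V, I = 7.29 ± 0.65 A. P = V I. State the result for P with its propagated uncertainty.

351 ± 32.3 W

P is a product of powers, so relative uncertainties combine in quadrature:
  (1·δV/V)² = (1×0.0229)² = 0.000523;  (1·δI/I)² = (1×0.0892)² = 0.00795
δP/P = √(0.00847) = 0.0920
P = 351 W, so δP = 0.0920 × 351 = 32.3 W.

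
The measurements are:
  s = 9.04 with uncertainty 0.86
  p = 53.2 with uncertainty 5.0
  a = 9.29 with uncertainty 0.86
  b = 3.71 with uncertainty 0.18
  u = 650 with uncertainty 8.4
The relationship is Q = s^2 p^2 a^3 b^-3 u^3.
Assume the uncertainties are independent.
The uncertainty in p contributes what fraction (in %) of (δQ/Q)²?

(δQ/Q)² = (2·δs/s)² + (2·δp/p)² + (3·δa/a)² + (-3·δb/b)² + (3·δu/u)²
  s term: (2×0.0951)² = 0.0362
  p term: (2×0.0940)² = 0.0353
  a term: (3×0.0926)² = 0.0771
  b term: (-3×0.0485)² = 0.0212
  u term: (3×0.0129)² = 0.00150
Total = 0.171. Share from p = 0.0353/0.171 = 0.206.

20.6%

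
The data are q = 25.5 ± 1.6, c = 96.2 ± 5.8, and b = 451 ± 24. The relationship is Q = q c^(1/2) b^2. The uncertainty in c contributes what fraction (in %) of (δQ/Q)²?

5.62%

(δQ/Q)² = (1·δq/q)² + (½·δc/c)² + (2·δb/b)²
  q term: (1×0.0627)² = 0.00394
  c term: (0.5×0.0603)² = 0.000909
  b term: (2×0.0532)² = 0.0113
Total = 0.0162. Share from c = 0.000909/0.0162 = 0.0562.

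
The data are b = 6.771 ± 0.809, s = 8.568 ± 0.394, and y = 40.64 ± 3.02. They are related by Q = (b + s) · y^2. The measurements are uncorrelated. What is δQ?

Let u = b + s = 15.34. δu = √(δb² + δs²) = √(0.654 + 0.155) = 0.900, so δu/u = 0.0587.
Q is then a monomial in u, y:
δQ/Q = √((δu/u)² + (2·δy/y)²) = √(0.00344 + 0.0221) = 0.160
Q = 25330, so δQ = 0.160 × 25330 = 4050.

4050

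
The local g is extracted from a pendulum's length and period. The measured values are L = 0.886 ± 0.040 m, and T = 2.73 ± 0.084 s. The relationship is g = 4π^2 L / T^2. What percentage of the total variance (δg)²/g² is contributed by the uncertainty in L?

(δg/g)² = (1·δL/L)² + (-2·δT/T)²
  L term: (1×0.0451)² = 0.00204
  T term: (-2×0.0308)² = 0.00379
Total = 0.00583. Share from L = 0.00204/0.00583 = 0.350.

35.0%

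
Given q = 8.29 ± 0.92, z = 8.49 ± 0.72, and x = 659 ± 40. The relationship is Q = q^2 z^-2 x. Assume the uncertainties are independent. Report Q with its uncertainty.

628 ± 180

Relative error in a monomial: (δQ/Q)² = Σ (nᵢ · δxᵢ/xᵢ)².
  (2·δq/q)² = (2×0.111)² = 0.0493;  (-2·δz/z)² = (-2×0.0848)² = 0.0288;  (1·δx/x)² = (1×0.0607)² = 0.00368
δQ/Q = √(0.0817) = 0.286
Q = 628, so δQ = 0.286 × 628 = 180.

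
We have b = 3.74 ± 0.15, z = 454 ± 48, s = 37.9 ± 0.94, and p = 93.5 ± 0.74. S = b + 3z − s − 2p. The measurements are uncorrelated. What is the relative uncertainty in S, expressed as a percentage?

Sums and differences: (δS)² = Σ (cᵢ δxᵢ)².
  (δb)² = 0.0225;  (3·δz)² = 20700;  (δs)² = 0.884;  (2·δp)² = 2.19
δS = √(20700) = 144
S = 1140, so δS/S = 144/1140 = 0.126.

12.6%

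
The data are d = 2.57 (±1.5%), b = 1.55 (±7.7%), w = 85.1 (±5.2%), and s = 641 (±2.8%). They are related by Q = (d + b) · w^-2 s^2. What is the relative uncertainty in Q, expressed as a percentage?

12.2%

Let u = d + b = 4.12. δu = √(δd² + δb²) = √(0.00149 + 0.0142) = 0.125, so δu/u = 0.0304.
Q is then a monomial in u, w, s:
δQ/Q = √((δu/u)² + (-2·δw/w)² + (2·δs/s)²) = √(0.000927 + 0.0108 + 0.00314) = 0.122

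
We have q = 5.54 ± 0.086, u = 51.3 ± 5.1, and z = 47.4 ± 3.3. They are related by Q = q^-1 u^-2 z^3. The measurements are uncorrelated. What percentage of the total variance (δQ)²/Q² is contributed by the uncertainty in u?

(δQ/Q)² = (-1·δq/q)² + (-2·δu/u)² + (3·δz/z)²
  q term: (-1×0.0155)² = 0.000241
  u term: (-2×0.0994)² = 0.0395
  z term: (3×0.0696)² = 0.0436
Total = 0.0834. Share from u = 0.0395/0.0834 = 0.474.

47.4%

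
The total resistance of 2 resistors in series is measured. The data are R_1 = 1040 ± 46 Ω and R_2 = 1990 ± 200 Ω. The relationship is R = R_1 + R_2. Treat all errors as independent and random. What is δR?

R is a linear combination, so absolute uncertainties add in quadrature:
  (δR_1)² = 2120;  (δR_2)² = 40000
δR = √(42100) = 205 Ω

205 Ω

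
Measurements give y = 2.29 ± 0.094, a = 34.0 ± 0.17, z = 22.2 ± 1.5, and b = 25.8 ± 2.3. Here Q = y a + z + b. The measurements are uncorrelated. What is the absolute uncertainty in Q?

4.23

Let p = y·a = 77.9. δp/p = √((1·δy/y)² + (1·δa/a)²) = √(0.00168 + 2.5e-05) = 0.0414, so δp = 3.22.
Q = p + z + b: δQ = √(δp² + δz² + δb²) = √(10.4 + 2.25 + 5.29) = 4.23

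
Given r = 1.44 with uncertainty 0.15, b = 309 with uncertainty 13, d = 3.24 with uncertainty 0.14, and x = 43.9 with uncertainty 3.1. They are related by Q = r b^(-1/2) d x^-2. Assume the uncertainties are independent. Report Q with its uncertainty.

(1.38 ± 0.251) × 10^-4

Each factor contributes (exponent × relative error)² to (δQ/Q)²:
  (1·δr/r)² = (1×0.104)² = 0.0109;  (−½·δb/b)² = (-0.5×0.0421)² = 0.000442;  (1·δd/d)² = (1×0.0432)² = 0.00187;  (-2·δx/x)² = (-2×0.0706)² = 0.0199
δQ/Q = √(0.0331) = 0.182
Q = 0.000138, so δQ = 0.182 × 0.000138 = 2.51e-05.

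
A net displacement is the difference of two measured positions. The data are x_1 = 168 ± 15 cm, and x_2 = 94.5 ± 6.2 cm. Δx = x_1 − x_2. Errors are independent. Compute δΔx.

Δx is a linear combination, so absolute uncertainties add in quadrature:
  (δx_1)² = 225;  (δx_2)² = 38.4
δΔx = √(263) = 16.2 cm

16.2 cm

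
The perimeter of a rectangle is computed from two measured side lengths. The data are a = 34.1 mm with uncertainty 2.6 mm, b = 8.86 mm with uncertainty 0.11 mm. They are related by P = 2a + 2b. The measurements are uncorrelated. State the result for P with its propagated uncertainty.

85.9 ± 5.20 mm

Absolute uncertainties add in quadrature for a linear combination:
  (2·δa)² = 27.0;  (2·δb)² = 0.0484
δP = √(27.1) = 5.20 mm
P = 85.9 mm.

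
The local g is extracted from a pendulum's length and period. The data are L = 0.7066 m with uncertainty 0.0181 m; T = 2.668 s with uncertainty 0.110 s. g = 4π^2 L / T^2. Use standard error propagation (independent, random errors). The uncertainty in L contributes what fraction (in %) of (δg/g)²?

(δg/g)² = (1·δL/L)² + (-2·δT/T)²
  L term: (1×0.0256)² = 0.000656
  T term: (-2×0.0412)² = 0.00680
Total = 0.00746. Share from L = 0.000656/0.00746 = 0.0880.

8.80%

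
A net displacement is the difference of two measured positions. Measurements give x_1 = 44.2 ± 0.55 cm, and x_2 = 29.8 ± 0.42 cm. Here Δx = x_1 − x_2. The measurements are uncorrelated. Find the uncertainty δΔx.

0.692 cm

Absolute uncertainties add in quadrature for a linear combination:
  (δx_1)² = 0.303;  (δx_2)² = 0.176
δΔx = √(0.479) = 0.692 cm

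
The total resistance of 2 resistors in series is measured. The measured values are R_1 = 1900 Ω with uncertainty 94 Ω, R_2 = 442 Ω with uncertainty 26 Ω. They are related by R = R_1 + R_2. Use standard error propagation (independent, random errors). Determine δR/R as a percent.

Each term contributes (cᵢ δxᵢ)² to (δR)²:
  (δR_1)² = 8840;  (δR_2)² = 676
δR = √(9510) = 97.5 Ω
R = 2340 Ω, so δR/R = 97.5/2340 = 0.0416.

4.16%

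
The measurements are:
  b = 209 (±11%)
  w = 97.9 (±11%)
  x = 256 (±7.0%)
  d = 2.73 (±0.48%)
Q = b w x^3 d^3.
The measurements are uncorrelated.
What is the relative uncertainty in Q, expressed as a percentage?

For a monomial Q ∝ b, w, x^3, d^3, fractional errors add in quadrature:
  (1·δb/b)² = (1×0.110)² = 0.0121;  (1·δw/w)² = (1×0.110)² = 0.0121;  (3·δx/x)² = (3×0.0700)² = 0.0441;  (3·δd/d)² = (3×0.00480)² = 0.000207
δQ/Q = √(0.0685) = 0.262

26.2%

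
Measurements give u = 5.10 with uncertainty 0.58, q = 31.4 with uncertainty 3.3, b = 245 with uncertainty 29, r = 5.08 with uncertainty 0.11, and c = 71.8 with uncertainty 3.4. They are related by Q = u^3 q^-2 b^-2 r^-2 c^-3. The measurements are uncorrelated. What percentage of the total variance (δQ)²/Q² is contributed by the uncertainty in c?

8.46%

(δQ/Q)² = (3·δu/u)² + (-2·δq/q)² + (-2·δb/b)² + (-2·δr/r)² + (-3·δc/c)²
  u term: (3×0.114)² = 0.116
  q term: (-2×0.105)² = 0.0442
  b term: (-2×0.118)² = 0.0560
  r term: (-2×0.0217)² = 0.00188
  c term: (-3×0.0474)² = 0.0202
Total = 0.239. Share from c = 0.0202/0.239 = 0.0846.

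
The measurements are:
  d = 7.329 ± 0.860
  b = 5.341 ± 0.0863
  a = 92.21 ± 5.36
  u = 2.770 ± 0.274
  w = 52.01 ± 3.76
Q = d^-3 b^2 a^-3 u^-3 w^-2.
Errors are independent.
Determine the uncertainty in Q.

Each factor contributes (exponent × relative error)² to (δQ/Q)²:
  (-3·δd/d)² = (-3×0.117)² = 0.124;  (2·δb/b)² = (2×0.0162)² = 0.00104;  (-3·δa/a)² = (-3×0.0581)² = 0.0304;  (-3·δu/u)² = (-3×0.0989)² = 0.0881;  (-2·δw/w)² = (-2×0.0723)² = 0.0209
δQ/Q = √(0.264) = 0.514
Q = 1.608e-12, so δQ = 0.514 × 1.608e-12 = 8.27e-13.

8.27e-13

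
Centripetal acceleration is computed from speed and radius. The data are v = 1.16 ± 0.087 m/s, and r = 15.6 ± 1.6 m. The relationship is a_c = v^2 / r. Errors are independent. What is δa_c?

0.0157 m/s^2

Each factor contributes (exponent × relative error)² to (δa_c/a_c)²:
  (2·δv/v)² = (2×0.0750)² = 0.0225;  (-1·δr/r)² = (-1×0.103)² = 0.0105
δa_c/a_c = √(0.0330) = 0.182
a_c = 0.0863 m/s^2, so δa_c = 0.182 × 0.0863 = 0.0157 m/s^2.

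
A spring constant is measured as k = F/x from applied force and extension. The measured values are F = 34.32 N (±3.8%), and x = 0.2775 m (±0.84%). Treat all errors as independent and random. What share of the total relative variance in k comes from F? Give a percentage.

(δk/k)² = (1·δF/F)² + (-1·δx/x)²
  F term: (1×0.0380)² = 0.00144
  x term: (-1×0.00840)² = 7.06e-05
Total = 0.00151. Share from F = 0.00144/0.00151 = 0.953.

95.3%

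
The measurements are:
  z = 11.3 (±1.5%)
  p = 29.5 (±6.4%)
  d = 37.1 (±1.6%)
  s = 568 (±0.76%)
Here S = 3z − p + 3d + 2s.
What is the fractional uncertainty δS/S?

Sums and differences: (δS)² = Σ (cᵢ δxᵢ)².
  (3·δz)² = 0.259;  (δp)² = 3.56;  (3·δd)² = 3.17;  (2·δs)² = 74.5
δS = √(81.5) = 9.03
S = 1250, so δS/S = 9.03/1250 = 0.00721.

0.00721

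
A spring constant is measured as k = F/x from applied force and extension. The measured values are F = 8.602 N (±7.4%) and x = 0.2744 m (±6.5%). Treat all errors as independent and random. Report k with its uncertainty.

31.35 ± 3.09 N/m

Relative error in a monomial: (δk/k)² = Σ (nᵢ · δxᵢ/xᵢ)².
  (1·δF/F)² = (1×0.0740)² = 0.00548;  (-1·δx/x)² = (-1×0.0650)² = 0.00423
δk/k = √(0.00970) = 0.0985
k = 31.35 N/m, so δk = 0.0985 × 31.35 = 3.09 N/m.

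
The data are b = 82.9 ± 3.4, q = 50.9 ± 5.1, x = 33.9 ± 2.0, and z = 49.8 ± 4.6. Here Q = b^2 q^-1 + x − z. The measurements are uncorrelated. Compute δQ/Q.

0.153

Let p = b^2·q^-1 = 135. δp/p = √((2·δb/b)² + (-1·δq/q)²) = √(0.00673 + 0.0100) = 0.129, so δp = 17.5.
Q = p + x − z: δQ = √(δp² + δx² + δz²) = √(306 + 4.00 + 21.2) = 18.2
Q = 119, so δQ/Q = 18.2/119 = 0.153.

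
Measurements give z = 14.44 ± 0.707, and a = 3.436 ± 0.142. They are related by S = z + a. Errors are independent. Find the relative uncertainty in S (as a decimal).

0.0403

For a sum/difference, combine absolute errors in quadrature:
  (δz)² = 0.500;  (δa)² = 0.0202
δS = √(0.520) = 0.721
S = 17.88, so δS/S = 0.721/17.88 = 0.0403.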